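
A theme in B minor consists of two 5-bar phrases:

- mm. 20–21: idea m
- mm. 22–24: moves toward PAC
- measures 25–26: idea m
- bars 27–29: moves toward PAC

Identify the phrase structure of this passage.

repeated phrase

Both phrases have the same opening (m) and the same cadence (perfect authentic cadence): the second is a restatement, not a consequent, so this is a repeated phrase rather than a period.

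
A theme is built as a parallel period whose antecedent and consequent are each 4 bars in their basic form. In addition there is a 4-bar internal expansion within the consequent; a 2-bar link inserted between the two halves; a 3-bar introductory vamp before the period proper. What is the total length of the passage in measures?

Basic parallel period: 4 + 4 = 8 bars.
8 (basic form) + 4 (internal expansion) + 2 (link) + 3 (introduction) = 17.

17 measures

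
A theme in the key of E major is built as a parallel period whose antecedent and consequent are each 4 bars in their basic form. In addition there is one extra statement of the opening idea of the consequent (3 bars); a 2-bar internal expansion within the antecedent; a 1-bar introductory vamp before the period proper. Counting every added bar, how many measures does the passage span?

Basic parallel period: 4 + 4 = 8 bars.
8 (basic form) + 3 (extra statement) + 2 (internal expansion) + 1 (introduction) = 14.

14 measures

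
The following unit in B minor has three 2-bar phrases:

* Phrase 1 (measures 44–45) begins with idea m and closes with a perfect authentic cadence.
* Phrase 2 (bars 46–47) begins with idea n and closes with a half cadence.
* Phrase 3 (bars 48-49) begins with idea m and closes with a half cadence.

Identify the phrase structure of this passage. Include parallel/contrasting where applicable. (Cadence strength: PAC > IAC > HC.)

phrase group

The final phrase closes with a half cadence, which is not stronger than the preceding half cadence; the 3 phrases lack an overall antecedent–consequent design and so form a phrase group.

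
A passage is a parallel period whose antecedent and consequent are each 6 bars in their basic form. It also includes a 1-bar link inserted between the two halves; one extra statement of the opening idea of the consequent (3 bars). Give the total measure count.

Basic parallel period: 6 + 6 = 12 bars.
12 (basic form) + 1 (link) + 3 (extra statement) = 16.

16 measures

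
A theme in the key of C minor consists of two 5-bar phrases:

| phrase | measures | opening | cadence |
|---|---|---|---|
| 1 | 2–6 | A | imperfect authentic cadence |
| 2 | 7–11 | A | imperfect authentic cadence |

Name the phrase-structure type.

repeated phrase

Both phrases have the same opening (A) and the same cadence (imperfect authentic cadence): the second is a restatement, not a consequent, so this is a repeated phrase rather than a period.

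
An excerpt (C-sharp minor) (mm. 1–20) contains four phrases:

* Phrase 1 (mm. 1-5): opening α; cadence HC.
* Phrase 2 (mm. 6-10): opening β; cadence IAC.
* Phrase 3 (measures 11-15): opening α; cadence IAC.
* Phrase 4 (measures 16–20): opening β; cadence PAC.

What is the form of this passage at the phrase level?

Four phrases in two halves: the first half (measures 1-10) ends with an imperfect authentic cadence, the second (mm. 11-20) with a perfect authentic cadence — a large antecedent–consequent pair, i.e. a double period.
Phrase 3 begins with the same material as phrase 1, making it parallel.

parallel double period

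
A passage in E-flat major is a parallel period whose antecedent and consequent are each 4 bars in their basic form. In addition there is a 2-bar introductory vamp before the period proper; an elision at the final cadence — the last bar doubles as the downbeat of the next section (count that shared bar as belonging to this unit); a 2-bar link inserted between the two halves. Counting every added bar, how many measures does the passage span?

Basic parallel period: 4 + 4 = 8 bars.
8 (basic form) + 2 (introduction) + 2 (link) = 12.
The elision shares a bar with the next section but does not change this unit's count.

12 measures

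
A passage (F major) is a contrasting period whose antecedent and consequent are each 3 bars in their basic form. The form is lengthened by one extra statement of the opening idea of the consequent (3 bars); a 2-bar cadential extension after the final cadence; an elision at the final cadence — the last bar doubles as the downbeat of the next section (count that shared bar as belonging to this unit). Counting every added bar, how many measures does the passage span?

11 measures

Basic contrasting period: 3 + 3 = 6 bars.
6 (basic form) + 3 (extra statement) + 2 (cadential extension) = 11.
The elision shares a bar with the next section but does not change this unit's count.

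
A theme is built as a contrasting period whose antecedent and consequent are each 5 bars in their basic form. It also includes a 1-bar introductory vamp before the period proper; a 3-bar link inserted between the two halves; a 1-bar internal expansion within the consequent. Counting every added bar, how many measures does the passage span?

15 measures

Basic contrasting period: 5 + 5 = 10 bars.
10 (basic form) + 1 (introduction) + 3 (link) + 1 (internal expansion) = 15.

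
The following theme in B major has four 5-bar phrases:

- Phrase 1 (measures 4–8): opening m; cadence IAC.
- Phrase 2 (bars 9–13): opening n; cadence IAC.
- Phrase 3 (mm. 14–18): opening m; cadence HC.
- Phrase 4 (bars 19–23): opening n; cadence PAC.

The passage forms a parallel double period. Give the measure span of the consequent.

measures 14–23

In a double period the four phrases pair into a large antecedent (phrases 1–2, ending imperfect authentic cadence) and a large consequent (phrases 3–4, ending perfect authentic cadence). The consequent spans bars 14-23.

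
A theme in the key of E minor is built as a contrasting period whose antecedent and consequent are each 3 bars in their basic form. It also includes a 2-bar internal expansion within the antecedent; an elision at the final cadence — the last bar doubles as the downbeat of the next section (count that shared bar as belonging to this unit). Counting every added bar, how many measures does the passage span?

Basic contrasting period: 3 + 3 = 6 bars.
6 (basic form) + 2 (internal expansion) = 8.
The elision shares a bar with the next section but does not change this unit's count.

8 measures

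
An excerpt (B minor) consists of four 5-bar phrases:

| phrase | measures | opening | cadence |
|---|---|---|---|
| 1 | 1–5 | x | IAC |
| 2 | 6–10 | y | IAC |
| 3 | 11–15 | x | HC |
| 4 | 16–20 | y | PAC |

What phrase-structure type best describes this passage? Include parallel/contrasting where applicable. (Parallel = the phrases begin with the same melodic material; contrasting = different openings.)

Four phrases in two halves: the first half (measures 1–10) ends with an imperfect authentic cadence, the second (bars 11-20) with a perfect authentic cadence — a large antecedent–consequent pair, i.e. a double period.
Phrase 3 begins with the same material as phrase 1, making it parallel.

parallel double period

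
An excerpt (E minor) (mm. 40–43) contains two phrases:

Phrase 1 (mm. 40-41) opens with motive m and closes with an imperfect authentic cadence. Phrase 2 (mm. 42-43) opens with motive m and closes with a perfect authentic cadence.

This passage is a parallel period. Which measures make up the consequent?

measures 42–43

The antecedent is the phrase ending with the weaker cadence (imperfect authentic cadence, phrase 1) and the consequent the one ending more conclusively (perfect authentic cadence, phrase 2); the consequent is measures 42–43.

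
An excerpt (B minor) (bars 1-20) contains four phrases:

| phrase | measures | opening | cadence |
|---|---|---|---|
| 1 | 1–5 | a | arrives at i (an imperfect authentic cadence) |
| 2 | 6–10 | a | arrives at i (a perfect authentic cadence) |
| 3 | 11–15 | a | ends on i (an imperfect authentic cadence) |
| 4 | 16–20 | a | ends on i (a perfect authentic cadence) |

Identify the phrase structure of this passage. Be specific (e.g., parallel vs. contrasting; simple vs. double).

repeated period

The cadence pattern IAC–PAC–IAC–PAC is weak–strong twice, and phrases 3–4 restate phrases 1–2: a period heard twice, not a double period (which would end weakly at phrase 2).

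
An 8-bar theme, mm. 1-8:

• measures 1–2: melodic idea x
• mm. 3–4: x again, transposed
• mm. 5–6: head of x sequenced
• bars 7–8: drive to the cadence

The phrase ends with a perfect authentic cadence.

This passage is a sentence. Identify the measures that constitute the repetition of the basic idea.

measures 3–4

The presentation of a sentence is the basic idea (measures 1–2) plus its repetition (mm. 3–4); the repetition of the basic idea is therefore measures 3–4.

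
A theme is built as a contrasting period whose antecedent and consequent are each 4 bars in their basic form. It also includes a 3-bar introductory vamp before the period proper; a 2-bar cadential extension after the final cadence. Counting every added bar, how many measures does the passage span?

13 measures

Basic contrasting period: 4 + 4 = 8 bars.
8 (basic form) + 3 (introduction) + 2 (cadential extension) = 13.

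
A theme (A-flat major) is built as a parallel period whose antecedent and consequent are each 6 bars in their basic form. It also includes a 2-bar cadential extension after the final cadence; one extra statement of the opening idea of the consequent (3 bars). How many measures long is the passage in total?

Basic parallel period: 6 + 6 = 12 bars.
12 (basic form) + 2 (cadential extension) + 3 (extra statement) = 17.

17 measures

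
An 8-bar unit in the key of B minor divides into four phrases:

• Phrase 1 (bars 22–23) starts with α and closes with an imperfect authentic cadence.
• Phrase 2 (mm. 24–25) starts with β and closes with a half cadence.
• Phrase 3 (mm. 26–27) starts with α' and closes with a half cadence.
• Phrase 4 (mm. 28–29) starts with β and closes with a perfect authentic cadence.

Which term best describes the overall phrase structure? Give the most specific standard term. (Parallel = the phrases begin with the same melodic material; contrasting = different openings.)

parallel double period

Four phrases in two halves: the first half (mm. 22–25) ends with a half cadence, the second (mm. 26–29) with a perfect authentic cadence — a large antecedent–consequent pair, i.e. a double period.
Phrase 3 begins with the same material as phrase 1, making it parallel.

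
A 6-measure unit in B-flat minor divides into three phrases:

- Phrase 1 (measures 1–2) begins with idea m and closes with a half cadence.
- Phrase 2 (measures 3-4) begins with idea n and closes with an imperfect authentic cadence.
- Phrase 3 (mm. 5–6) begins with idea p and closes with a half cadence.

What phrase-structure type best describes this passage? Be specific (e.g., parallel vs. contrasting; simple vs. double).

The final phrase closes with a half cadence, which is not stronger than the preceding imperfect authentic cadence; the 3 phrases lack an overall antecedent–consequent design and so form a phrase group.

phrase group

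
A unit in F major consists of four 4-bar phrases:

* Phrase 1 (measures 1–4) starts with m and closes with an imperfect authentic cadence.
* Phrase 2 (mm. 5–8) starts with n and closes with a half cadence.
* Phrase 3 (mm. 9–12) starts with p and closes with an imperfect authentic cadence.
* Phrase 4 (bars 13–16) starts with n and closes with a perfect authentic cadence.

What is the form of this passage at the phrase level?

contrasting double period

Four phrases in two halves: the first half (measures 1-8) ends with a half cadence, the second (bars 9-16) with a perfect authentic cadence — a large antecedent–consequent pair, i.e. a double period.
Phrase 3 begins with different material from phrase 1, making it contrasting.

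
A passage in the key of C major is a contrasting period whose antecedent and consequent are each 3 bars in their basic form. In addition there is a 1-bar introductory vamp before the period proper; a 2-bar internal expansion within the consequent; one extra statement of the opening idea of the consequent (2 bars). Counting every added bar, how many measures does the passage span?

Basic contrasting period: 3 + 3 = 6 bars.
6 (basic form) + 1 (introduction) + 2 (internal expansion) + 2 (extra statement) = 11.

11 measures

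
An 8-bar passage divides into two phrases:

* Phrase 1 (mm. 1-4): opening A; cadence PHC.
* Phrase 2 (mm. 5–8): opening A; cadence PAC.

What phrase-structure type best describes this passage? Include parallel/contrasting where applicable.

Phrase 1 ends with a Phrygian half cadence (weaker) and phrase 2 with a perfect authentic cadence (stronger): antecedent + consequent = a period.
The two phrases open with the same material (A / A), so the period is parallel.

parallel period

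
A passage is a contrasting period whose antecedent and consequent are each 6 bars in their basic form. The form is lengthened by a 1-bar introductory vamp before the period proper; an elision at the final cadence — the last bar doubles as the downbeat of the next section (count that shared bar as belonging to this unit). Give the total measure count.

Basic contrasting period: 6 + 6 = 12 bars.
12 (basic form) + 1 (introduction) = 13.
The elision shares a bar with the next section but does not change this unit's count.

13 measures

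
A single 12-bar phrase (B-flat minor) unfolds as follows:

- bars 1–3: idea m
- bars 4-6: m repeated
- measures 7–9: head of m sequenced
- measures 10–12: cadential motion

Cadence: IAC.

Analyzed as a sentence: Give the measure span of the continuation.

After the presentation (measures 1–6), the continuation covers the fragmentation through the cadence: mm. 7–12.

measures 7–12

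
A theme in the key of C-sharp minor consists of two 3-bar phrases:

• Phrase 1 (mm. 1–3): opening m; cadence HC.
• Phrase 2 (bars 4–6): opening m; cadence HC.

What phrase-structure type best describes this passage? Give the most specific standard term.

Both phrases have the same opening (m) and the same cadence (half cadence): the second is a restatement, not a consequent, so this is a repeated phrase rather than a period.

repeated phrase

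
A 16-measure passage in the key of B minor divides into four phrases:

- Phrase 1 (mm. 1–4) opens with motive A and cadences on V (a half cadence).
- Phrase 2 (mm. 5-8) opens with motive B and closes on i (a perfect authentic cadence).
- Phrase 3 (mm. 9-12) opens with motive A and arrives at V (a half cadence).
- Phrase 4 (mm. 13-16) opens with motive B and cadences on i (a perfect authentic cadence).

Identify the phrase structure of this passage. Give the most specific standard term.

The cadence pattern HC–PAC–HC–PAC is weak–strong twice, and phrases 3–4 restate phrases 1–2: a period heard twice, not a double period (which would end weakly at phrase 2).

repeated period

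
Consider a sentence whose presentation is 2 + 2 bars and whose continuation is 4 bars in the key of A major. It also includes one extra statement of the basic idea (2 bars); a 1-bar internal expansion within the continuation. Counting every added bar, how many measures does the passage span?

11 measures

Basic sentence: 2 + 2 + 4 = 8 bars.
8 (basic form) + 2 (extra statement) + 1 (internal expansion) = 11.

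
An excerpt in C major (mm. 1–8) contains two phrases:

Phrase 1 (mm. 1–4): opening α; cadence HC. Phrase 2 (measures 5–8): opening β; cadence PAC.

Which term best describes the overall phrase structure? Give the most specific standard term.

contrasting period

Phrase 1 ends with a half cadence (weaker) and phrase 2 with a perfect authentic cadence (stronger): antecedent + consequent = a period.
The two phrases open with different material (α / β), so the period is contrasting.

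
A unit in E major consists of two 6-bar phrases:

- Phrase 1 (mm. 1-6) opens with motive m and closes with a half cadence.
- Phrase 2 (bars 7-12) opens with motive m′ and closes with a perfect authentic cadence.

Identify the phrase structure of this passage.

Phrase 1 ends with a half cadence (weaker) and phrase 2 with a perfect authentic cadence (stronger): antecedent + consequent = a period.
The two phrases open with the same material (m / m′), so the period is parallel.

parallel period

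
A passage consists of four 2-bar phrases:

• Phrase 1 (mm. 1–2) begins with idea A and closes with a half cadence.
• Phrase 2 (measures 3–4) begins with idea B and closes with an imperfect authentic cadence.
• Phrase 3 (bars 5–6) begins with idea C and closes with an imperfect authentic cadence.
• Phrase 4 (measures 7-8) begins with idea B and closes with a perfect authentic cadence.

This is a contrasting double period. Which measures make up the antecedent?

measures 1–4

In a double period the first pair of phrases (ending imperfect authentic cadence) is the large antecedent and the second pair (ending perfect authentic cadence) is the large consequent; the antecedent is measures 1–4.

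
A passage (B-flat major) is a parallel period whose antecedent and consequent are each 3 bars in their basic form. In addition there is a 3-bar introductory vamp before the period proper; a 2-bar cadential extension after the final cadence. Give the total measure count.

11 measures

Basic parallel period: 3 + 3 = 6 bars.
6 (basic form) + 3 (introduction) + 2 (cadential extension) = 11.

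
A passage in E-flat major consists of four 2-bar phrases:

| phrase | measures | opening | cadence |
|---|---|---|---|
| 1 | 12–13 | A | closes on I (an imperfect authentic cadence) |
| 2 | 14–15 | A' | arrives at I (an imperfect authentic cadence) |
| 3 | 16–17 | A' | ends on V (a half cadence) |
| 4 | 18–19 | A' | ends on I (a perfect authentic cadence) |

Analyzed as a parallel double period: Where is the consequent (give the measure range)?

measures 16–19

In a double period the four phrases pair into a large antecedent (phrases 1–2, ending imperfect authentic cadence) and a large consequent (phrases 3–4, ending perfect authentic cadence). The consequent spans mm. 16-19.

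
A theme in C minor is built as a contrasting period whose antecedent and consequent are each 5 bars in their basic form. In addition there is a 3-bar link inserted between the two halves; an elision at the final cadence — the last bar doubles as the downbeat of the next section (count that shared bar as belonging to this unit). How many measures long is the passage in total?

13 measures

Basic contrasting period: 5 + 5 = 10 bars.
10 (basic form) + 3 (link) = 13.
The elision shares a bar with the next section but does not change this unit's count.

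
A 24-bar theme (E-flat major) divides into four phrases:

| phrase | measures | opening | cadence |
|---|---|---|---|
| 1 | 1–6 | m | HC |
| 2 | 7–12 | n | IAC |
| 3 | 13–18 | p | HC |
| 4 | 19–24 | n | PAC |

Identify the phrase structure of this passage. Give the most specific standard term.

Four phrases in two halves: the first half (bars 1–12) ends with an imperfect authentic cadence, the second (measures 13-24) with a perfect authentic cadence — a large antecedent–consequent pair, i.e. a double period.
Phrase 3 begins with different material from phrase 1, making it contrasting.

contrasting double period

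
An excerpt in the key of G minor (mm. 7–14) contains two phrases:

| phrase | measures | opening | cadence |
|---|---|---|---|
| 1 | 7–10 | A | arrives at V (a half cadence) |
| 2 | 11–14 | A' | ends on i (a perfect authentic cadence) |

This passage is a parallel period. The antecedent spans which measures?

The antecedent is the phrase ending with the weaker cadence (half cadence, phrase 1) and the consequent the one ending more conclusively (perfect authentic cadence, phrase 2); the antecedent is measures 7-10.

measures 7–10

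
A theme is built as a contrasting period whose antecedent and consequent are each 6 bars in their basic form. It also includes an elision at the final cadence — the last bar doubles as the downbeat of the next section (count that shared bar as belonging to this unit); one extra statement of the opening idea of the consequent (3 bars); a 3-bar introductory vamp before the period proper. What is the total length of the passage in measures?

18 measures

Basic contrasting period: 6 + 6 = 12 bars.
12 (basic form) + 3 (extra statement) + 3 (introduction) = 18.
The elision shares a bar with the next section but does not change this unit's count.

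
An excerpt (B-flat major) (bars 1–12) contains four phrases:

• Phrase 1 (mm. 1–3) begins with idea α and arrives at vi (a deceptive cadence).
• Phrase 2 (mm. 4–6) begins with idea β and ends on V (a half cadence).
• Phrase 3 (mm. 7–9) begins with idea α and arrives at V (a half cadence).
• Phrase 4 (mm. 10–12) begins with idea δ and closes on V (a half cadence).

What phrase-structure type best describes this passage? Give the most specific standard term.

phrase group

Phrase 4 ends with a half cadence, no stronger than phrase 2's half cadence, so the four phrases do not form a double period; nor do phrases 3–4 duplicate 1–2, so it is not a repeated period. With no phrase reaching a conclusive cadence, the passage is a phrase group.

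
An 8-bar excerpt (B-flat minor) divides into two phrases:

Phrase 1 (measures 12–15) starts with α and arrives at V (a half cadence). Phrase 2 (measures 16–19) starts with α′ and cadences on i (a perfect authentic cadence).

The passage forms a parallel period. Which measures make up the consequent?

measures 16–19

The antecedent is the phrase ending with the weaker cadence (half cadence, phrase 1) and the consequent the one ending more conclusively (perfect authentic cadence, phrase 2); the consequent is bars 16-19.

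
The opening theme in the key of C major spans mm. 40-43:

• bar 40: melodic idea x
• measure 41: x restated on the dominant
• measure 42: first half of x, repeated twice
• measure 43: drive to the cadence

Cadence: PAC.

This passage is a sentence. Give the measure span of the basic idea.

The presentation of a sentence is the basic idea (bar 40) plus its repetition (bar 41); the basic idea is therefore bar 40.

measures 40–40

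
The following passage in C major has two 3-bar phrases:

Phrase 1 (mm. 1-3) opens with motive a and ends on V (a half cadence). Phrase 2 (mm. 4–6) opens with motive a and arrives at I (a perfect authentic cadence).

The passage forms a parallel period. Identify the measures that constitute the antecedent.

The antecedent is the phrase ending with the weaker cadence (half cadence, phrase 1) and the consequent the one ending more conclusively (perfect authentic cadence, phrase 2); the antecedent is measures 1–3.

measures 1–3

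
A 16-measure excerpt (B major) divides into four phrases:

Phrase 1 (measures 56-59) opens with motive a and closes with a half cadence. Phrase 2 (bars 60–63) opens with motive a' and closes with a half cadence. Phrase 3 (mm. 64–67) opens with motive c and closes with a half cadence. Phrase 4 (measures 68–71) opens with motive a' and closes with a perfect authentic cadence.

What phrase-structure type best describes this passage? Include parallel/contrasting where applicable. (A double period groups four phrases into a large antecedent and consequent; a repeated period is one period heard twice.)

contrasting double period

Four phrases in two halves: the first half (mm. 56–63) ends with a half cadence, the second (mm. 64–71) with a perfect authentic cadence — a large antecedent–consequent pair, i.e. a double period.
Phrase 3 begins with different material from phrase 1, making it contrasting.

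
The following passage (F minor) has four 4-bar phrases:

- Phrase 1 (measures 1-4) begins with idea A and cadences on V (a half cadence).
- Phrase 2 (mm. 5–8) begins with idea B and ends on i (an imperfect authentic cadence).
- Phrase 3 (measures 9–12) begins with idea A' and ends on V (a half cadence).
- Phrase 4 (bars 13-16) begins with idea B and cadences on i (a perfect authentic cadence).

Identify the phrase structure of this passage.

Four phrases in two halves: the first half (mm. 1-8) ends with an imperfect authentic cadence, the second (mm. 9–16) with a perfect authentic cadence — a large antecedent–consequent pair, i.e. a double period.
Phrase 3 begins with the same material as phrase 1, making it parallel.

parallel double period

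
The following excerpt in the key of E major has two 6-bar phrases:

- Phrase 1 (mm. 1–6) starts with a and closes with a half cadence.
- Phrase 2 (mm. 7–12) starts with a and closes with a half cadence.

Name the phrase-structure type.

Both phrases have the same opening (a) and the same cadence (half cadence): the second is a restatement, not a consequent, so this is a repeated phrase rather than a period.

repeated phrase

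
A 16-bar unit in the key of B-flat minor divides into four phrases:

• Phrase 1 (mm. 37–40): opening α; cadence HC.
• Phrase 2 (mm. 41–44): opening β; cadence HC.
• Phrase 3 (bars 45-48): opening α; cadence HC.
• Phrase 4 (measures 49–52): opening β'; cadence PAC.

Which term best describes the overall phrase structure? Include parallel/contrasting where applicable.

parallel double period

Four phrases in two halves: the first half (mm. 37–44) ends with a half cadence, the second (measures 45–52) with a perfect authentic cadence — a large antecedent–consequent pair, i.e. a double period.
Phrase 3 begins with the same material as phrase 1, making it parallel.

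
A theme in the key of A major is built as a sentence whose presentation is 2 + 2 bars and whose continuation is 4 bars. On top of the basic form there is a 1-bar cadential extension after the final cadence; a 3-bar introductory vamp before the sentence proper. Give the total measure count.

12 measures

Basic sentence: 2 + 2 + 4 = 8 bars.
8 (basic form) + 1 (cadential extension) + 3 (introduction) = 12.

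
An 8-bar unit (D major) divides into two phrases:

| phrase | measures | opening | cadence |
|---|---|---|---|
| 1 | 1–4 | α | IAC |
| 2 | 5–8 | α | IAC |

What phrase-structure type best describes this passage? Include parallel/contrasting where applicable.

repeated phrase

Both phrases have the same opening (α) and the same cadence (imperfect authentic cadence): the second is a restatement, not a consequent, so this is a repeated phrase rather than a period.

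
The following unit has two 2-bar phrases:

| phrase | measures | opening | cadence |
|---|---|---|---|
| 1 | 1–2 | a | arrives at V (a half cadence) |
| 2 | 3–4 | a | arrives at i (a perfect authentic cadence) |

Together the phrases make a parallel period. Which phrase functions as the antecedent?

The phrase ending with the weaker cadence (half cadence) is the antecedent; the one ending more conclusively (perfect authentic cadence) is the consequent. The antecedent is phrase 1.

phrase 1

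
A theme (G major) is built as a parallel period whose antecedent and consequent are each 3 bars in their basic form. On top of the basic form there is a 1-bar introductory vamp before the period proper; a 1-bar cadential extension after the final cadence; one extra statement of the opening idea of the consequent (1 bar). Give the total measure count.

9 measures

Basic parallel period: 3 + 3 = 6 bars.
6 (basic form) + 1 (introduction) + 1 (cadential extension) + 1 (extra statement) = 9.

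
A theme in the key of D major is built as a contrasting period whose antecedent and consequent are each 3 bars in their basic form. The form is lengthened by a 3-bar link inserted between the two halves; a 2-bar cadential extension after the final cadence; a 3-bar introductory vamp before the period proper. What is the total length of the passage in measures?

Basic contrasting period: 3 + 3 = 6 bars.
6 (basic form) + 3 (link) + 2 (cadential extension) + 3 (introduction) = 14.

14 measures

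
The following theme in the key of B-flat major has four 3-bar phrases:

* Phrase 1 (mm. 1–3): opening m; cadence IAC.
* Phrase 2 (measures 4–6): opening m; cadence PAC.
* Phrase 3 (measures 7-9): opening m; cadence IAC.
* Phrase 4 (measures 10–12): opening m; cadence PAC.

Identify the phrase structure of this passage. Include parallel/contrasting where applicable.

The cadence pattern IAC–PAC–IAC–PAC is weak–strong twice, and phrases 3–4 restate phrases 1–2: a period heard twice, not a double period (which would end weakly at phrase 2).

repeated period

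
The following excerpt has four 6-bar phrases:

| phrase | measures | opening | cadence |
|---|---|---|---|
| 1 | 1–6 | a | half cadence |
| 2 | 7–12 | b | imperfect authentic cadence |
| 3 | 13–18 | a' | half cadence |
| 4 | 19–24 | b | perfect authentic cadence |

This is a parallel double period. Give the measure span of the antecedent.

measures 1–12

In a double period the first pair of phrases (ending imperfect authentic cadence) is the large antecedent and the second pair (ending perfect authentic cadence) is the large consequent; the antecedent is measures 1–12.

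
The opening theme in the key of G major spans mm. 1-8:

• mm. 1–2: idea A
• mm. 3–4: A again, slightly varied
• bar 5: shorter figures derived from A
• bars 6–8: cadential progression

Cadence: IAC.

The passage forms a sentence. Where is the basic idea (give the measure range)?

The presentation of a sentence is the basic idea (bars 1-2) plus its repetition (bars 3–4); the basic idea is therefore measures 1–2.

measures 1–2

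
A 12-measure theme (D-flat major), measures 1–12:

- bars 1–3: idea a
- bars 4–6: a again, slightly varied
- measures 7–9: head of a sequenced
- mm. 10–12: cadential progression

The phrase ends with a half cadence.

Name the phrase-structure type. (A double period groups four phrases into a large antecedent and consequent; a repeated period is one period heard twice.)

Basic idea (mm. 1–3) + its repetition (bars 4-6) form the presentation; fragmentation and cadence (measures 7–12) form the continuation — the 12-bar whole is a sentence.

sentence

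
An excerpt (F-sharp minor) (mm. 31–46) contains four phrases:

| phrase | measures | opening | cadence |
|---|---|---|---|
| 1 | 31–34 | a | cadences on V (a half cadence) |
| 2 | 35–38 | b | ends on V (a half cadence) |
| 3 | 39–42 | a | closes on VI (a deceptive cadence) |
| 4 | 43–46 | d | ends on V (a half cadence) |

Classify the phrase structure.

Phrase 4 ends with a half cadence, no stronger than phrase 2's half cadence, so the four phrases do not form a double period; nor do phrases 3–4 duplicate 1–2, so it is not a repeated period. With no phrase reaching a conclusive cadence, the passage is a phrase group.

phrase group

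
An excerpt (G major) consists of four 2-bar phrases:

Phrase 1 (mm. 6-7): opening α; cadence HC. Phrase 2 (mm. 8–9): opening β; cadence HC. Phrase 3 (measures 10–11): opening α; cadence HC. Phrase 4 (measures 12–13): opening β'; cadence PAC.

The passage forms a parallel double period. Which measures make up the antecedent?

In a double period the first pair of phrases (ending half cadence) is the large antecedent and the second pair (ending perfect authentic cadence) is the large consequent; the antecedent is measures 6–9.

measures 6–9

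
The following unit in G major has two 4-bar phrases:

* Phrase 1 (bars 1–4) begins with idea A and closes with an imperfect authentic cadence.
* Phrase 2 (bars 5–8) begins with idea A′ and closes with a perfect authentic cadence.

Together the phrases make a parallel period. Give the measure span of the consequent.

measures 5–8

The phrase ending with the weaker cadence (imperfect authentic cadence) is the antecedent; the one ending more conclusively (perfect authentic cadence) is the consequent. The consequent is measures 5–8.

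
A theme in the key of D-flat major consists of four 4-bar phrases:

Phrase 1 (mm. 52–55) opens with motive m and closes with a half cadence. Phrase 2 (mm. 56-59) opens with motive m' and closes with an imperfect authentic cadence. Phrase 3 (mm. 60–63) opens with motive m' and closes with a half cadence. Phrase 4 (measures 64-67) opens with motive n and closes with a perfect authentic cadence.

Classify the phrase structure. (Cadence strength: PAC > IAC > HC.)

Four phrases in two halves: the first half (bars 52–59) ends with an imperfect authentic cadence, the second (mm. 60–67) with a perfect authentic cadence — a large antecedent–consequent pair, i.e. a double period.
Phrase 3 begins with the same material as phrase 1, making it parallel.

parallel double period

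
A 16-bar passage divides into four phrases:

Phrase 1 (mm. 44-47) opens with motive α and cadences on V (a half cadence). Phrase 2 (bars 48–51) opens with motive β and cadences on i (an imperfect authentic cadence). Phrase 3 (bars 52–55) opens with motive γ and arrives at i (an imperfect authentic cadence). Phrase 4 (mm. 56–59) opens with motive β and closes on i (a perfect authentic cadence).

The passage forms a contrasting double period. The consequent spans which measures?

measures 52–59

In a double period the four phrases pair into a large antecedent (phrases 1–2, ending imperfect authentic cadence) and a large consequent (phrases 3–4, ending perfect authentic cadence). The consequent spans mm. 52–59.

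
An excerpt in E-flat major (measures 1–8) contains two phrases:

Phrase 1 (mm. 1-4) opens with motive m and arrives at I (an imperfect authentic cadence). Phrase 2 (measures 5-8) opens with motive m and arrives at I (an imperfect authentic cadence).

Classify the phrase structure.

Both phrases have the same opening (m) and the same cadence (imperfect authentic cadence): the second is a restatement, not a consequent, so this is a repeated phrase rather than a period.

repeated phrase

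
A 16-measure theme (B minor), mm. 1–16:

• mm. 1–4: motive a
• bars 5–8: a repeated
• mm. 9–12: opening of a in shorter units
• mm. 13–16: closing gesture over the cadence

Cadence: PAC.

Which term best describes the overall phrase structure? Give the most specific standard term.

sentence

Basic idea (mm. 1–4) + its repetition (mm. 5–8) form the presentation; fragmentation and cadence (mm. 9–16) form the continuation — the 16-bar whole is a sentence.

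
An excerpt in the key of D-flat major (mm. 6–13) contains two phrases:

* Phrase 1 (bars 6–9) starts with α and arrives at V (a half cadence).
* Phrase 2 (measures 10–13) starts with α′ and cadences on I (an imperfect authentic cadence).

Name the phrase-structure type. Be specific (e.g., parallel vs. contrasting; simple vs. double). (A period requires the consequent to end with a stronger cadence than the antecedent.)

parallel period

Phrase 1 ends with a half cadence (weaker) and phrase 2 with an imperfect authentic cadence (stronger): antecedent + consequent = a period.
The two phrases open with the same material (α / α′), so the period is parallel.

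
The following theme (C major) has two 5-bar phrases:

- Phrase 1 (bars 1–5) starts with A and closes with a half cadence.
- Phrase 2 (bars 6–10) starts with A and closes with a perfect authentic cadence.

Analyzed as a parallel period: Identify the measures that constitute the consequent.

The antecedent is the phrase ending with the weaker cadence (half cadence, phrase 1) and the consequent the one ending more conclusively (perfect authentic cadence, phrase 2); the consequent is mm. 6-10.

measures 6–10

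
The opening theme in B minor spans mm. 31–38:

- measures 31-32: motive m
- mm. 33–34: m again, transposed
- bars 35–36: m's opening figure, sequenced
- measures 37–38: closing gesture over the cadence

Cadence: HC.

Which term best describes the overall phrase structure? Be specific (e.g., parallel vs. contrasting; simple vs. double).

Basic idea (mm. 31–32) + its repetition (mm. 33–34) form the presentation; fragmentation and cadence (bars 35-38) form the continuation — the 8-bar whole is a sentence.

sentence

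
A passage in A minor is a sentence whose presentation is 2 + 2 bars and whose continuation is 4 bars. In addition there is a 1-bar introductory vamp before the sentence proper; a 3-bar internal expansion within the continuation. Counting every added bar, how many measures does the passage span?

12 measures

Basic sentence: 2 + 2 + 4 = 8 bars.
8 (basic form) + 1 (introduction) + 3 (internal expansion) = 12.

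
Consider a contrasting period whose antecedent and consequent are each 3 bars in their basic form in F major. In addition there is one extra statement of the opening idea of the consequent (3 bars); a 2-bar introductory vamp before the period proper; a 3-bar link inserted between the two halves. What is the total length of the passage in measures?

Basic contrasting period: 3 + 3 = 6 bars.
6 (basic form) + 3 (extra statement) + 2 (introduction) + 3 (link) = 14.

14 measures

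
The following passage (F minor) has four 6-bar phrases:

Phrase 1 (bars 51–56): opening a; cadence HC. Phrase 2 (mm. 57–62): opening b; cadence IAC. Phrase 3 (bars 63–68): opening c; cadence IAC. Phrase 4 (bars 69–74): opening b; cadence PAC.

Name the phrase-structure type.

contrasting double period

Four phrases in two halves: the first half (mm. 51-62) ends with an imperfect authentic cadence, the second (mm. 63-74) with a perfect authentic cadence — a large antecedent–consequent pair, i.e. a double period.
Phrase 3 begins with different material from phrase 1, making it contrasting.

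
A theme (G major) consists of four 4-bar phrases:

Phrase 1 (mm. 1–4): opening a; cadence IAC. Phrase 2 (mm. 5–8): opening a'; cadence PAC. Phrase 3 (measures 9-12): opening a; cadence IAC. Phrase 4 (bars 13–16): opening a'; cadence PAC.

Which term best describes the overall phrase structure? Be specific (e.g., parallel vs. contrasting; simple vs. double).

repeated period

The cadence pattern IAC–PAC–IAC–PAC is weak–strong twice, and phrases 3–4 restate phrases 1–2: a period heard twice, not a double period (which would end weakly at phrase 2).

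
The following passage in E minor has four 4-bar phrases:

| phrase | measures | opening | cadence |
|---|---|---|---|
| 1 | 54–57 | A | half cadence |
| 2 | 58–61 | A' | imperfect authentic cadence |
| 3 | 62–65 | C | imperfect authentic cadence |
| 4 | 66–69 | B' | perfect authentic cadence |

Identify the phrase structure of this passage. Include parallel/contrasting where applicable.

contrasting double period

Four phrases in two halves: the first half (measures 54-61) ends with an imperfect authentic cadence, the second (bars 62-69) with a perfect authentic cadence — a large antecedent–consequent pair, i.e. a double period.
Phrase 3 begins with different material from phrase 1, making it contrasting.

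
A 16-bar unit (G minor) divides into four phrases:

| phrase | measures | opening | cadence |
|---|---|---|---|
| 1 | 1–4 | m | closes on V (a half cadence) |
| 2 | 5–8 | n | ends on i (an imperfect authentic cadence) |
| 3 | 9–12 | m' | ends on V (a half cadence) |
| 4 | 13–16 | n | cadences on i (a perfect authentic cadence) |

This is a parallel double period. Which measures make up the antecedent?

measures 1–8

In a double period the first pair of phrases (ending imperfect authentic cadence) is the large antecedent and the second pair (ending perfect authentic cadence) is the large consequent; the antecedent is measures 1–8.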